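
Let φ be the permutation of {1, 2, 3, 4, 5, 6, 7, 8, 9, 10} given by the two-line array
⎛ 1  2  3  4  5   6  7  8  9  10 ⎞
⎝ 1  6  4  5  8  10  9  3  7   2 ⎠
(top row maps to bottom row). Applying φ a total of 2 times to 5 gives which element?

3

Tracing 5 → 8 → … returns to 5 after 4 steps, so 5 lies in a 4-cycle (3 4 5 8).
Stepping 2 places around the cycle: 5 → 8 → 3.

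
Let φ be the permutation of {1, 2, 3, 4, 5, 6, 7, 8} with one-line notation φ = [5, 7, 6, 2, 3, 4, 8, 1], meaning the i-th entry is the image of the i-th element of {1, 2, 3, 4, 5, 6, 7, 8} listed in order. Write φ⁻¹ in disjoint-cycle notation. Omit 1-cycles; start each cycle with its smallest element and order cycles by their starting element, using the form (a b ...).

(1 8 7 2 4 6 3 5)

First write φ in disjoint cycles: (1 5 3 6 4 2 7 8).
Reversing each cycle (and rotating so the smallest element leads) gives φ⁻¹ = (1 8 7 2 4 6 3 5).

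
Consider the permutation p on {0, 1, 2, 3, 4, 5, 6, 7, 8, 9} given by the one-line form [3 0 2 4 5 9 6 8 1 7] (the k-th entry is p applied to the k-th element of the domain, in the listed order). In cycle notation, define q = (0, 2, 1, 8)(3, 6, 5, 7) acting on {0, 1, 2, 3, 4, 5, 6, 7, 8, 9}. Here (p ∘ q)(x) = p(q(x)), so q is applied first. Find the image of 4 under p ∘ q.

(p ∘ q)(4) = p(q(4)). q(4) = 4, then p(4) = 5. So (p ∘ q)(4) = 5.

5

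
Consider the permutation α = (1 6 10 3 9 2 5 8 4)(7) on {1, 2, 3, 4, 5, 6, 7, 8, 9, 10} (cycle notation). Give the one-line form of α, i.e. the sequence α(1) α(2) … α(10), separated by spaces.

Image by image: 1→6, 2→5, 3→9, 4→1, 5→8, 6→10, 7→7, 8→4, 9→2, 10→3.
Listing these in domain order gives 6 5 9 1 8 10 7 4 2 3.

6 5 9 1 8 10 7 4 2 3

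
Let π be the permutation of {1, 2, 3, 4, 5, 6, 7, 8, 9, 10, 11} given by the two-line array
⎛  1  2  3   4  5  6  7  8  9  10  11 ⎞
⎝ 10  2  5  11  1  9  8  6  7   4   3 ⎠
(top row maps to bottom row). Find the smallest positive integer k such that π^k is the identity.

12

The disjoint-cycle form of π has cycle lengths 6, 4, 1.
The order of π is the least common multiple of its cycle lengths: lcm(6, 4) = 12.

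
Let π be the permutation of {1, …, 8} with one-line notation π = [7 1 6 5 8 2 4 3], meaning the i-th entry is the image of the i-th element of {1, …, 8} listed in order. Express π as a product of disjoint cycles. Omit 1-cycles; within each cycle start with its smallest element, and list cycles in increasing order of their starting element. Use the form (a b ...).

From 1: 1 → 7 → 4 → 5 → 8 → 3 → 6 → 2 → 1, closing the cycle (1 7 4 5 8 3 6 2).
Repeating from the next unused element and collecting all non-trivial cycles gives (1 7 4 5 8 3 6 2).

(1 7 4 5 8 3 6 2)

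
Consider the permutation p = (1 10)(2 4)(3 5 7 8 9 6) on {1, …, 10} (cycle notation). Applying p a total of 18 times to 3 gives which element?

3

3 lies in the 6-cycle (3 5 7 8 9 6).
Since the cycle has length 6, p^18 acts on it the same as p^0 (18 mod 6 = 0).
So p^18(3) = 3.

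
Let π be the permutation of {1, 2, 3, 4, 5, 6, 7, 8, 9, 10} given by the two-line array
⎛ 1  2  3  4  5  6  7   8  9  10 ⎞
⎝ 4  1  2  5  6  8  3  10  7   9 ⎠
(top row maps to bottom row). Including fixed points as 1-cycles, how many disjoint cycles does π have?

1

The cycle decomposition is (1, 4, 5, 6, 8, 10, 9, 7, 3, 2), which has 1 cycle (counting 1-cycles).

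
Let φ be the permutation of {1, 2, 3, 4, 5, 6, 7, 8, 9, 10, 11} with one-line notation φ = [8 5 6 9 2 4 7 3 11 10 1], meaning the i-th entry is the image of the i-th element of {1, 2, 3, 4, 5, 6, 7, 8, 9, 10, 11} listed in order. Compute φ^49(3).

3

Tracing 3 → 6 → … returns to 3 after 7 steps, so 3 lies in a 7-cycle (1 8 3 6 4 9 11).
On a 7-cycle, φ^7 is the identity, so φ^49 = φ^0 there (49 ≡ 0 mod 7).
So φ^49(3) = 3.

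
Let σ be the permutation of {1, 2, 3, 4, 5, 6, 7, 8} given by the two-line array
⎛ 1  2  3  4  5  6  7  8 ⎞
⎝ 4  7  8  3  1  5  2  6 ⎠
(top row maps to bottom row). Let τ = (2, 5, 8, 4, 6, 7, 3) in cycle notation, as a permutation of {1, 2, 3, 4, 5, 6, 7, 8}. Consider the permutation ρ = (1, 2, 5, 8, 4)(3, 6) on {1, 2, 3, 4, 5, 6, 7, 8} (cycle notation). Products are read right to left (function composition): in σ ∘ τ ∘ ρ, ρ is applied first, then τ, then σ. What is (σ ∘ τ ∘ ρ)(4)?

(σ ∘ τ ∘ ρ)(4) = σ(τ(ρ(4))). ρ(4) = 1, then τ(1) = 1, then σ(1) = 4, so the result is 4.

4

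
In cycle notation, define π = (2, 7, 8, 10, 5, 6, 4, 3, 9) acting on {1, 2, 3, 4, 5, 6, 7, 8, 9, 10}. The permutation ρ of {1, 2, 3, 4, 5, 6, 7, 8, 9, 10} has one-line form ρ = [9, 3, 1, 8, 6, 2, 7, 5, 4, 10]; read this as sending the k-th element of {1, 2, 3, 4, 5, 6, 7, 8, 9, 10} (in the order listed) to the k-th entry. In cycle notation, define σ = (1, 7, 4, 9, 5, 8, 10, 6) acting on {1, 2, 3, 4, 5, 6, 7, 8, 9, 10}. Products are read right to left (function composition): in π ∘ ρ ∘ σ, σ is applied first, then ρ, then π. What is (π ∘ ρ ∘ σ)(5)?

(π ∘ ρ ∘ σ)(5) = π(ρ(σ(5))). σ(5) = 8, then ρ(8) = 5, then π(5) = 6, so the result is 6.

6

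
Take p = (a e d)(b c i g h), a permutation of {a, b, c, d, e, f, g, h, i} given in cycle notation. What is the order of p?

15

The cycle type of p is (5, 3, 1).
Since disjoint cycles commute, ord(p) = lcm(5, 3) = 15.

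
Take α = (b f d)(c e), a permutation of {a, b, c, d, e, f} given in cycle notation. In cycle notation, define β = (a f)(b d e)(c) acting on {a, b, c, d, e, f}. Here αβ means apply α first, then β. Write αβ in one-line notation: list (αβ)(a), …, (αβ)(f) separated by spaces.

f a b d c e

Chase each element through α then β: a → a → f; b → f → a; c → e → b; d → b → d; e → c → c; f → d → e.
So αβ in one-line form is f a b d c e.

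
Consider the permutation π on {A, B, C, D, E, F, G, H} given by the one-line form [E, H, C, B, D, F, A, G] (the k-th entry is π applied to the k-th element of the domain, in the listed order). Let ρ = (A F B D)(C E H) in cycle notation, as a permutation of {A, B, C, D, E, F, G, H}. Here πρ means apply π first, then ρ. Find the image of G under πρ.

F

π(G) = A, then ρ(A) = F; composing gives (πρ)(G) = F.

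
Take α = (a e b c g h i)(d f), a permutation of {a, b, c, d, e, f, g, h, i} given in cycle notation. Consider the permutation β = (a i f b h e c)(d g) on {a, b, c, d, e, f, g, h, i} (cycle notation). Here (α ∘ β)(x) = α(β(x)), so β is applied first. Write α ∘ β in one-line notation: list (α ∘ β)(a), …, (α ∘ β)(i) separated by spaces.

Chase each element through β then α: a → i → a; b → h → i; c → a → e; d → g → h; e → c → g; f → b → c; g → d → f; h → e → b; i → f → d.
So α ∘ β in one-line form is a i e h g c f b d.

a i e h g c f b d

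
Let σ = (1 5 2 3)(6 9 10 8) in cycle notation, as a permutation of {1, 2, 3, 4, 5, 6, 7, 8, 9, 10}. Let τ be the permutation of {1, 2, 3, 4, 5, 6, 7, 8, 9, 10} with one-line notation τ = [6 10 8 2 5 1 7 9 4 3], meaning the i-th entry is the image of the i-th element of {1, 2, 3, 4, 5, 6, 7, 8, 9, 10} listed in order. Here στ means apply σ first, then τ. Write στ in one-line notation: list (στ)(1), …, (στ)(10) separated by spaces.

(στ)(x) = τ(σ(x)). Computing each image: τ(σ(1)) = τ(5) = 5, τ(σ(2)) = τ(3) = 8, τ(σ(3)) = τ(1) = 6, τ(σ(4)) = τ(4) = 2, τ(σ(5)) = τ(2) = 10, τ(σ(6)) = τ(9) = 4, τ(σ(7)) = τ(7) = 7, τ(σ(8)) = τ(6) = 1, τ(σ(9)) = τ(10) = 3, τ(σ(10)) = τ(8) = 9.
Hence στ = [5 8 6 2 10 4 7 1 3 9].

5 8 6 2 10 4 7 1 3 9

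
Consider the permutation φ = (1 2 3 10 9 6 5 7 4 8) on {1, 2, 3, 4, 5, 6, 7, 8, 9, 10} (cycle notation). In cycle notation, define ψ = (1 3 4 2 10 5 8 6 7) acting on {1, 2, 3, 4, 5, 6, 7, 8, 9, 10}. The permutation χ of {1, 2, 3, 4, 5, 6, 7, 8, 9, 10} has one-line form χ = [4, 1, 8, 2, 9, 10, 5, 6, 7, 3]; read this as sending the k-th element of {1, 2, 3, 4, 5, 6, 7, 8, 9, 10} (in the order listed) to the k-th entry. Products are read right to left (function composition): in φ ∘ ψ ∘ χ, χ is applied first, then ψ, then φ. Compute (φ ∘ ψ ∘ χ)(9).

Chase 9: χ(9) = 7; ψ(7) = 1; φ(1) = 2. Hence (φ ∘ ψ ∘ χ)(9) = 2.

2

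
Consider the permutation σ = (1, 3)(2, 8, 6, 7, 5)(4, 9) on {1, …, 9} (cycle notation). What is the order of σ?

The cycle type of σ is (5, 2, 2).
Since disjoint cycles commute, ord(σ) = lcm(5, 2, 2) = 10.

10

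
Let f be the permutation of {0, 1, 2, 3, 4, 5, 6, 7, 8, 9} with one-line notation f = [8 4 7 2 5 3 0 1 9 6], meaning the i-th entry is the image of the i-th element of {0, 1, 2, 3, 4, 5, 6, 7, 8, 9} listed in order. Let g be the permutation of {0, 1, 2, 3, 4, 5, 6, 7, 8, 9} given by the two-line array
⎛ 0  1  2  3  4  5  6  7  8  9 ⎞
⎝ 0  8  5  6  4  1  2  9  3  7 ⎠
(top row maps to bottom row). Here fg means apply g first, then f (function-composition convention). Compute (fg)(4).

First apply g: g(4) = 4, then f(4) = 5. Thus (fg)(4) = 5.

5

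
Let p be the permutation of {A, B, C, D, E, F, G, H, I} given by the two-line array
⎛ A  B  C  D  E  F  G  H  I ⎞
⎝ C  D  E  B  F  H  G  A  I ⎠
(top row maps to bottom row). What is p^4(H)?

Tracing H → A → … returns to H after 5 steps, so H lies in a 5-cycle (A, C, E, F, H).
Stepping 4 places around the cycle: H → A → C → E → F.

F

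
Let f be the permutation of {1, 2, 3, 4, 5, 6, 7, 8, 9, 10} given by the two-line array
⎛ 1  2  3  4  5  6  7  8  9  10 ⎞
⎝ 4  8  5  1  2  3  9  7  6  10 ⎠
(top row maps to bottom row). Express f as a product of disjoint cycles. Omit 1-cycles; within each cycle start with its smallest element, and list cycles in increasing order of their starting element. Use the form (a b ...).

(1 4)(2 8 7 9 6 3 5)

From 1: 1 → 4 → 1, closing the cycle (1 4).
Repeating from the next unused element and collecting all non-trivial cycles gives (1 4)(2 8 7 9 6 3 5).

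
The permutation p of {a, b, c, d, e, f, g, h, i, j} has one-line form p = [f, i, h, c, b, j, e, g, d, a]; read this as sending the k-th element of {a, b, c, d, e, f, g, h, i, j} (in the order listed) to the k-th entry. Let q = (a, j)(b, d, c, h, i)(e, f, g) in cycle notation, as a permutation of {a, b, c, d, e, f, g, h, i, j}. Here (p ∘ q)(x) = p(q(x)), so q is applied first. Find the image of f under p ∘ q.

q(f) = g, then p(g) = e; composing gives (p ∘ q)(f) = e.

e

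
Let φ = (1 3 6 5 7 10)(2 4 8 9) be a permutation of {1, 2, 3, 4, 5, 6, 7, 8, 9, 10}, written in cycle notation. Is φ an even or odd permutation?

even

The cycle lengths are 6, 4.
A cycle is odd iff its length is even; φ has 2 even-length cycles, so sgn(φ) = (−1)^2 and φ is even.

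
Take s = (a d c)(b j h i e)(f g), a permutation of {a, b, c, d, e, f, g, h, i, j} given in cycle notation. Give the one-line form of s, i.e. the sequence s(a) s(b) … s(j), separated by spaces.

d j a c b g f i e h

Each element maps to the next entry in its cycle (wrapping to the front): a→d, b→j, c→a, d→c, e→b, f→g, g→f, h→i, i→e, j→h.
Listing these in domain order gives d j a c b g f i e h.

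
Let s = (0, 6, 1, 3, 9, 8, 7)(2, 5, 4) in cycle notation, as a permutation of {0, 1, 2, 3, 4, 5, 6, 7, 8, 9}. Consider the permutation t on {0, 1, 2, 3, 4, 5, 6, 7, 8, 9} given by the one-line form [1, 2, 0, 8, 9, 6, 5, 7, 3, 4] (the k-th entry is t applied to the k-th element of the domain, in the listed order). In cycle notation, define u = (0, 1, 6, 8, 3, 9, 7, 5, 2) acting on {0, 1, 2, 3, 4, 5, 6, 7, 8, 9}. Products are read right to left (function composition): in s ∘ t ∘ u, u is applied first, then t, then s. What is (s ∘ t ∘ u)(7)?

1

Chase 7: u(7) = 5; t(5) = 6; s(6) = 1. Hence (s ∘ t ∘ u)(7) = 1.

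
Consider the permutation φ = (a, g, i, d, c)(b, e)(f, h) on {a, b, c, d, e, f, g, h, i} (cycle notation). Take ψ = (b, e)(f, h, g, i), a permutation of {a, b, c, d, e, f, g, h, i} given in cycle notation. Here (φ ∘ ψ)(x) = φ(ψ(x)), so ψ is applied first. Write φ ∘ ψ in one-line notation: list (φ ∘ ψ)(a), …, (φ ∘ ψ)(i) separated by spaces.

g b a c e f d i h

(φ ∘ ψ)(x) = φ(ψ(x)). Computing each image: φ(ψ(a)) = φ(a) = g, φ(ψ(b)) = φ(e) = b, φ(ψ(c)) = φ(c) = a, φ(ψ(d)) = φ(d) = c, φ(ψ(e)) = φ(b) = e, φ(ψ(f)) = φ(h) = f, φ(ψ(g)) = φ(i) = d, φ(ψ(h)) = φ(g) = i, φ(ψ(i)) = φ(f) = h.
Hence φ ∘ ψ = [g b a c e f d i h].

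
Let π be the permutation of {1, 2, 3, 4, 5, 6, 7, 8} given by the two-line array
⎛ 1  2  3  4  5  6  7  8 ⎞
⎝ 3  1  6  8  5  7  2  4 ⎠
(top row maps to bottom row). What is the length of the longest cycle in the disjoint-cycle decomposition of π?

5

Decomposing into disjoint cycles gives (1 3 6 7 2)(4 8); the longest has length 5.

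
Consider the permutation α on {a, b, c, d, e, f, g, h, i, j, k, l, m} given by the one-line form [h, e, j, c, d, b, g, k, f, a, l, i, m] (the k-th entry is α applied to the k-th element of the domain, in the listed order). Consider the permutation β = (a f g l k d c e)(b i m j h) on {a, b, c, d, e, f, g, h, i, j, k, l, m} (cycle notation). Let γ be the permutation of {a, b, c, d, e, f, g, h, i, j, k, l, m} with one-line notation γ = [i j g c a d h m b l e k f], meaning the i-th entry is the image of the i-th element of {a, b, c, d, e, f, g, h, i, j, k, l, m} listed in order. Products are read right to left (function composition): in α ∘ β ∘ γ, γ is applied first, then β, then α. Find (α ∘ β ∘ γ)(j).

l

Chase j: γ(j) = l; β(l) = k; α(k) = l. Hence (α ∘ β ∘ γ)(j) = l.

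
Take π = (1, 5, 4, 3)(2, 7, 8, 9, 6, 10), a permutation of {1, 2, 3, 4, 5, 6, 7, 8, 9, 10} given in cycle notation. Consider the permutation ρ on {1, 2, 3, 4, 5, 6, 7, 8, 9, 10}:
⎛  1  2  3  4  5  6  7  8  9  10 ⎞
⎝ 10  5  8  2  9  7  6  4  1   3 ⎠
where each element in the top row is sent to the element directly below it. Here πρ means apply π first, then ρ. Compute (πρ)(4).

π(4) = 3, then ρ(3) = 8; composing gives (πρ)(4) = 8.

8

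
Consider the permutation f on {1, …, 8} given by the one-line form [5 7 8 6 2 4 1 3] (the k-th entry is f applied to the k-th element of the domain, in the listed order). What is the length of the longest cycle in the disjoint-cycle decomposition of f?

4

Decomposing into disjoint cycles gives (1 5 2 7)(3 8)(4 6); the longest has length 4.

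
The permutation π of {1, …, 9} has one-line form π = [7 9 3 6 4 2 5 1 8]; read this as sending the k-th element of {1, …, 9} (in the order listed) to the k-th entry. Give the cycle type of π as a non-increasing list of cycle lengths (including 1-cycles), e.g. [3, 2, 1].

The disjoint cycles are (1, 7, 5, 4, 6, 2, 9, 8)(3), with lengths 8, 1 in non-increasing order.

[8, 1]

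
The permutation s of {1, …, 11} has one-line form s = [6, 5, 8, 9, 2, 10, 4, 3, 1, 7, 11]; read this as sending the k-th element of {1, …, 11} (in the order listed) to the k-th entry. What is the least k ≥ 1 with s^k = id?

6

Writing s as disjoint cycles, the cycle lengths are 6, 2, 2, 1.
The order is lcm(6, 2, 2) = 6.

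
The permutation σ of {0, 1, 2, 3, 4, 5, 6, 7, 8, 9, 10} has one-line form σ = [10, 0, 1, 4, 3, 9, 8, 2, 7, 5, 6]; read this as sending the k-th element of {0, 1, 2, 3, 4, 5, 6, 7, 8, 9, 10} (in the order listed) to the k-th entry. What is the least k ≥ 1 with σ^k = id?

14

Writing σ as disjoint cycles, the cycle lengths are 7, 2, 2.
Since disjoint cycles commute, ord(σ) = lcm(7, 2, 2) = 14.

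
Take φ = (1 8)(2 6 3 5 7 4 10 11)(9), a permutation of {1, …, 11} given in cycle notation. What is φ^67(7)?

11

7 lies in the 8-cycle (2 6 3 5 7 4 10 11).
Since the cycle has length 8, φ^67 acts on it the same as φ^3 (67 mod 8 = 3).
Advancing 3 steps from 7: 7 → 4 → 10 → 11.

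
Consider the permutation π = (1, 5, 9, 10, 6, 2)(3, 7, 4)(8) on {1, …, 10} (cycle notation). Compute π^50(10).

10 lies in the 6-cycle (1, 5, 9, 10, 6, 2).
Since the cycle has length 6, π^50 acts on it the same as π^2 (50 mod 6 = 2).
Advancing 2 steps from 10: 10 → 6 → 2.

2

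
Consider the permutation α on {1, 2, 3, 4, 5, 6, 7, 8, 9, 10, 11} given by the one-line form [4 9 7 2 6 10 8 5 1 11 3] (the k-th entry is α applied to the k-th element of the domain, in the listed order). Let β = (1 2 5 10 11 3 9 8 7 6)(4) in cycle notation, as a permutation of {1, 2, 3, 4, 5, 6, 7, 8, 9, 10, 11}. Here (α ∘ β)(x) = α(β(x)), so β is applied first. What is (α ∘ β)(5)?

11

(α ∘ β)(5) = α(β(5)). β(5) = 10, then α(10) = 11. So (α ∘ β)(5) = 11.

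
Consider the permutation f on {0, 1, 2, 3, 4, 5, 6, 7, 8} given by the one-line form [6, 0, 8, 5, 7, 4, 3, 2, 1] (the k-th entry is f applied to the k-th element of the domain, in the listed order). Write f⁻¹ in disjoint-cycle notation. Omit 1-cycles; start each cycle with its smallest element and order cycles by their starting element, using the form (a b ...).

The cycle decomposition of f is (0 6 3 5 4 7 2 8 1).
The inverse reverses every cycle; in canonical form, f⁻¹ = (0 1 8 2 7 4 5 3 6).

(0 1 8 2 7 4 5 3 6)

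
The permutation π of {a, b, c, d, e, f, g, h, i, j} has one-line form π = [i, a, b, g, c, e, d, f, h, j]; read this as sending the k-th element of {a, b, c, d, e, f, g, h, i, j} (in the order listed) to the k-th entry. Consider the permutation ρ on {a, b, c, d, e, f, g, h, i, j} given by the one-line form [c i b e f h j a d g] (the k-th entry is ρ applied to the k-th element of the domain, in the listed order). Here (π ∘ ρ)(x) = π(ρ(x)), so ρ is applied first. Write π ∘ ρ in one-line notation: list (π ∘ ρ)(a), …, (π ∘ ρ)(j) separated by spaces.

b h a c e f j i g d

(π ∘ ρ)(x) = π(ρ(x)). Computing each image: π(ρ(a)) = π(c) = b, π(ρ(b)) = π(i) = h, π(ρ(c)) = π(b) = a, π(ρ(d)) = π(e) = c, π(ρ(e)) = π(f) = e, π(ρ(f)) = π(h) = f, π(ρ(g)) = π(j) = j, π(ρ(h)) = π(a) = i, π(ρ(i)) = π(d) = g, π(ρ(j)) = π(g) = d.
Hence π ∘ ρ = [b h a c e f j i g d].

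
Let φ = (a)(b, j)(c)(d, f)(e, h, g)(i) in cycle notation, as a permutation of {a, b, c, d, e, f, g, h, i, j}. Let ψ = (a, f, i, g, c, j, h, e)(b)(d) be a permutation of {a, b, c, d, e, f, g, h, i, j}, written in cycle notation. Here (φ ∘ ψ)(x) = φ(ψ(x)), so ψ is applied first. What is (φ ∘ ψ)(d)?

ψ(d) = d, then φ(d) = f; composing gives (φ ∘ ψ)(d) = f.

f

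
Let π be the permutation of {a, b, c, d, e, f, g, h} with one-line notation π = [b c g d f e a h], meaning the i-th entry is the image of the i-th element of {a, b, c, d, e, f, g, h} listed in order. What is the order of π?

4

Decomposing into disjoint cycles gives cycle lengths 4, 2, 1, 1.
The order of π is the least common multiple of its cycle lengths: lcm(4, 2) = 4.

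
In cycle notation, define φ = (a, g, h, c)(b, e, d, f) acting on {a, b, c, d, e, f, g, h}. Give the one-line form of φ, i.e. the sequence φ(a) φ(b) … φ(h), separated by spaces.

Reading each image from the cycles: a→g, b→e, c→a, d→f, e→d, f→b, g→h, h→c.
So the one-line form is g e a f d b h c.

g e a f d b h c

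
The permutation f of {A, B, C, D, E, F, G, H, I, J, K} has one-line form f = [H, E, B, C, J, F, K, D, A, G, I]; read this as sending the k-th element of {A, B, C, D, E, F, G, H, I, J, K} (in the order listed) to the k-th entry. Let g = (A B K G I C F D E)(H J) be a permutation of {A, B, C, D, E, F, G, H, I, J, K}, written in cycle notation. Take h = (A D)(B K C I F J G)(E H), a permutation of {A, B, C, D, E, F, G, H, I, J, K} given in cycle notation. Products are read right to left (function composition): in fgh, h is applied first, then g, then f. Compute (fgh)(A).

Apply the permutations in order: h(A) = D, then g(D) = E, then f(E) = J. So (fgh)(A) = J.

J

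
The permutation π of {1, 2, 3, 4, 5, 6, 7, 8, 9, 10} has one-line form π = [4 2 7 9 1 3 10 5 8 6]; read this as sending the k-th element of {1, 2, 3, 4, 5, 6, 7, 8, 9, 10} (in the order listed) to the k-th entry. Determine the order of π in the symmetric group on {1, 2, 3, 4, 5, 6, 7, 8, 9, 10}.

20

Writing π as disjoint cycles, the cycle lengths are 5, 4, 1.
The order of π is the least common multiple of its cycle lengths: lcm(5, 4) = 20.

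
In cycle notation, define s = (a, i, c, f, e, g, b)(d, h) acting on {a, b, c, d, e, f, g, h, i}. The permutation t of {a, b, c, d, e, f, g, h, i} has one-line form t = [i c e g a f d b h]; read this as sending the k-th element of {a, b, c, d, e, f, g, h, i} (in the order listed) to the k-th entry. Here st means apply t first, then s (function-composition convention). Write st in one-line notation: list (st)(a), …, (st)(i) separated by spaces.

(st)(x) = s(t(x)). Computing each image: s(t(a)) = s(i) = c, s(t(b)) = s(c) = f, s(t(c)) = s(e) = g, s(t(d)) = s(g) = b, s(t(e)) = s(a) = i, s(t(f)) = s(f) = e, s(t(g)) = s(d) = h, s(t(h)) = s(b) = a, s(t(i)) = s(h) = d.
Hence st = [c f g b i e h a d].

c f g b i e h a d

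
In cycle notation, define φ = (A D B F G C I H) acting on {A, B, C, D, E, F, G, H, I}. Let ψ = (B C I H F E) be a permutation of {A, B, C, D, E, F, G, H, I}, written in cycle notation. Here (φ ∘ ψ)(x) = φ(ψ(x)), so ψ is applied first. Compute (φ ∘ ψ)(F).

E

First apply ψ: ψ(F) = E, then φ(E) = E. Thus (φ ∘ ψ)(F) = E.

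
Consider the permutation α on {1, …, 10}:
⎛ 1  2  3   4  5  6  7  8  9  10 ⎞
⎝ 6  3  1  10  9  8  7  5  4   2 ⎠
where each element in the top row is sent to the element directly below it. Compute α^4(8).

10

Tracing 8 → 5 → … returns to 8 after 9 steps, so 8 lies in a 9-cycle (1 6 8 5 9 4 10 2 3).
Stepping 4 places around the cycle: 8 → 5 → 9 → 4 → 10.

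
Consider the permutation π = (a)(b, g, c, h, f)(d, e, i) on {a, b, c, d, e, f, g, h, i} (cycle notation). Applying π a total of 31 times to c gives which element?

h

c lies in the 5-cycle (b, g, c, h, f).
Powers repeat with period 5 on this cycle, and 31 mod 5 = 1, so π^31(c) = π^1(c).
Stepping 1 place around the cycle: c → h.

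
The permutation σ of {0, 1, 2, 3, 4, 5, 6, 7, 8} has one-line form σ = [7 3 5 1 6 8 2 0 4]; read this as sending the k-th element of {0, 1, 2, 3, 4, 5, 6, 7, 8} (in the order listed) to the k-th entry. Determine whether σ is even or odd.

In disjoint-cycle form the cycle lengths are 5, 2, 2.
A cycle is odd iff its length is even; σ has 2 even-length cycles, so sgn(σ) = (−1)^2 and σ is even.

even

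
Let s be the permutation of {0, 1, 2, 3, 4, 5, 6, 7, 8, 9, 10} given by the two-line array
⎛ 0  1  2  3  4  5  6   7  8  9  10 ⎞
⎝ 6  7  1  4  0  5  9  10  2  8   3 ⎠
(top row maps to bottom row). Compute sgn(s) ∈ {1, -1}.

-1

In disjoint-cycle form the cycle lengths are 10, 1.
A cycle of length ℓ contributes ℓ−1 transpositions, so s is a product of 9 transpositions — odd.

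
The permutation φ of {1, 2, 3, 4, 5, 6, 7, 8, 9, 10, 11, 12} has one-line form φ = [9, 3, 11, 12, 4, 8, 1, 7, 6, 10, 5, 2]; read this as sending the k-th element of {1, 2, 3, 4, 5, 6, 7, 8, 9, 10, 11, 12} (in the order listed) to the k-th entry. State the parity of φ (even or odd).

odd

In disjoint-cycle form the cycle lengths are 6, 5, 1.
A cycle of length ℓ contributes ℓ−1 transpositions, so φ is a product of 5 + 4 = 9 transpositions — odd.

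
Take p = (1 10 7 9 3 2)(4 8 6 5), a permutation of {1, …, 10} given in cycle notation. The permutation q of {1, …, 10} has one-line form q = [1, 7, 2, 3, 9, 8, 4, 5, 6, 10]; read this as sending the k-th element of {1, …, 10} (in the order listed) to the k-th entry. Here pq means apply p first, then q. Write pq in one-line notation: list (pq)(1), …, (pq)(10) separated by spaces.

10 1 7 5 3 9 6 8 2 4

For each element, apply p then q: 1 → 10 → 10; 2 → 1 → 1; 3 → 2 → 7; 4 → 8 → 5; 5 → 4 → 3; 6 → 5 → 9; 7 → 9 → 6; 8 → 6 → 8; 9 → 3 → 2; 10 → 7 → 4.
Collecting the images, pq = [10 1 7 5 3 9 6 8 2 4].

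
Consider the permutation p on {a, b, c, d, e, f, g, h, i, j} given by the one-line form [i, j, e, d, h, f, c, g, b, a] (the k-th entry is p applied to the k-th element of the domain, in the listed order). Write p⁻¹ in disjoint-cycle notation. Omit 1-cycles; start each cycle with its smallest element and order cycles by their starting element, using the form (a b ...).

The cycle decomposition of p is (a i b j)(c e h g).
Reversing each cycle (and rotating so the smallest element leads) gives p⁻¹ = (a j b i)(c g h e).

(a j b i)(c g h e)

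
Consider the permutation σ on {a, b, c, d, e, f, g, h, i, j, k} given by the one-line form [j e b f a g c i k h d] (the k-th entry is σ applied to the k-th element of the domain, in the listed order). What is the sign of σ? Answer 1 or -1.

1

In disjoint-cycle form the cycle lengths are 11.
A cycle is odd iff its length is even; σ has 0 even-length cycles, so sgn(σ) = (−1)^0 and σ is even.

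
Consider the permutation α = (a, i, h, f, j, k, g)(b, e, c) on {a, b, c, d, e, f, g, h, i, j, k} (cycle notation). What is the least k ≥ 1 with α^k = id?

The cycle type of α is (7, 3, 1).
The order of α is the least common multiple of its cycle lengths: lcm(7, 3) = 21.

21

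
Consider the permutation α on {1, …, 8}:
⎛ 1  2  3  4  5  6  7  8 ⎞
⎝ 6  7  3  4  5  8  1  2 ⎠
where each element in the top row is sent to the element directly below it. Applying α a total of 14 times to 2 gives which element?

Tracing 2 → 7 → … returns to 2 after 5 steps, so 2 lies in a 5-cycle (1, 6, 8, 2, 7).
Powers repeat with period 5 on this cycle, and 14 mod 5 = 4, so α^14(2) = α^4(2).
Advancing 4 steps from 2: 2 → 7 → 1 → 6 → 8.

8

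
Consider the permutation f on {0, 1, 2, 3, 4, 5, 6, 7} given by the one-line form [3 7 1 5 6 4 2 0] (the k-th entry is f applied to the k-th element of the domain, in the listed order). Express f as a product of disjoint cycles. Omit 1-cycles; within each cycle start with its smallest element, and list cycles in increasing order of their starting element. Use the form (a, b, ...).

Start at 0 and follow images: 0 → 3 → 5 → 4 → 6 → 2 → 1 → 7 → 0, giving the cycle (0, 3, 5, 4, 6, 2, 1, 7).
Continuing from each remaining unvisited element yields (0, 3, 5, 4, 6, 2, 1, 7).

(0, 3, 5, 4, 6, 2, 1, 7)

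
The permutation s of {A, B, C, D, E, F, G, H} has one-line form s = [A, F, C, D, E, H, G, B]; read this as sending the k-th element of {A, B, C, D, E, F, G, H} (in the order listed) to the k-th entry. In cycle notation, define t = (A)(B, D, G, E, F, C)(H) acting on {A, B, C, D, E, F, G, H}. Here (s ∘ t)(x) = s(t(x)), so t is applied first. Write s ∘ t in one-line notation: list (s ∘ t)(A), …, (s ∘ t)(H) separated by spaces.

A D F G H C E B

Chase each element through t then s: A → A → A; B → D → D; C → B → F; D → G → G; E → F → H; F → C → C; G → E → E; H → H → B.
So s ∘ t in one-line form is A D F G H C E B.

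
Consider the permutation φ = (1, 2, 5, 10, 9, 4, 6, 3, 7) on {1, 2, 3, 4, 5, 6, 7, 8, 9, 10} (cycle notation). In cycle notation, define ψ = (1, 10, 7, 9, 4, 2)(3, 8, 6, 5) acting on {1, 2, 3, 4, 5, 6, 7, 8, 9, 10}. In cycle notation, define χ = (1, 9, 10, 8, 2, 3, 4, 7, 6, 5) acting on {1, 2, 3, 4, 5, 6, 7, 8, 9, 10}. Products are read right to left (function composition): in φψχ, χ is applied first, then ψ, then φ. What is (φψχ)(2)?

8

Apply the permutations in order: χ(2) = 3, then ψ(3) = 8, then φ(8) = 8. So (φψχ)(2) = 8.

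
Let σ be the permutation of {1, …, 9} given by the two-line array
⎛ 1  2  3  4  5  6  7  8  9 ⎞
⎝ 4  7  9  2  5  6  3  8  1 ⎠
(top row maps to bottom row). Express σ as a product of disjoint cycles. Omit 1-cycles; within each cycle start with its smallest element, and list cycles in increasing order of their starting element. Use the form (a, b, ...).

From 1: 1 → 4 → 2 → 7 → 3 → 9 → 1, closing the cycle (1, 4, 2, 7, 3, 9).
Repeating from the next unused element and collecting all non-trivial cycles gives (1, 4, 2, 7, 3, 9).

(1, 4, 2, 7, 3, 9)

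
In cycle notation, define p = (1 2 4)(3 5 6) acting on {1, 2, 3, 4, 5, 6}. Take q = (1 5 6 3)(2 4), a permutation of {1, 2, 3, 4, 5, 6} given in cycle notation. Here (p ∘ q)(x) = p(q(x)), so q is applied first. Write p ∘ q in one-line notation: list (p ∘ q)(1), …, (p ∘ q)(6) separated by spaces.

6 1 2 4 3 5

Chase each element through q then p: 1 → 5 → 6; 2 → 4 → 1; 3 → 1 → 2; 4 → 2 → 4; 5 → 6 → 3; 6 → 3 → 5.
Collecting the images, p ∘ q = [6 1 2 4 3 5].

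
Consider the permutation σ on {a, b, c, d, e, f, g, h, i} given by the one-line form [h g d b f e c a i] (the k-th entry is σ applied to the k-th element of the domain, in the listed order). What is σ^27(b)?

d

Tracing b → g → … returns to b after 4 steps, so b lies in a 4-cycle (b g c d).
Powers repeat with period 4 on this cycle, and 27 mod 4 = 3, so σ^27(b) = σ^3(b).
Stepping 3 places around the cycle: b → g → c → d.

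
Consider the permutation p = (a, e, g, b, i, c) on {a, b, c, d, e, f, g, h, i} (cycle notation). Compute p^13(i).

i lies in the 6-cycle (a, e, g, b, i, c).
Since the cycle has length 6, p^13 acts on it the same as p^1 (13 mod 6 = 1).
Stepping 1 place around the cycle: i → c.

c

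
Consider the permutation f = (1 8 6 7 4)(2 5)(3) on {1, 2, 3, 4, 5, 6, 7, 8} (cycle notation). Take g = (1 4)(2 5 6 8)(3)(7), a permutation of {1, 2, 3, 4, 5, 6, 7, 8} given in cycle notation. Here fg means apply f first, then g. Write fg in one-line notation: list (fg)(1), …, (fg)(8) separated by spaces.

2 6 3 4 5 7 1 8

(fg)(x) = g(f(x)). Computing each image: g(f(1)) = g(8) = 2, g(f(2)) = g(5) = 6, g(f(3)) = g(3) = 3, g(f(4)) = g(1) = 4, g(f(5)) = g(2) = 5, g(f(6)) = g(7) = 7, g(f(7)) = g(4) = 1, g(f(8)) = g(6) = 8.
Hence fg = [2 6 3 4 5 7 1 8].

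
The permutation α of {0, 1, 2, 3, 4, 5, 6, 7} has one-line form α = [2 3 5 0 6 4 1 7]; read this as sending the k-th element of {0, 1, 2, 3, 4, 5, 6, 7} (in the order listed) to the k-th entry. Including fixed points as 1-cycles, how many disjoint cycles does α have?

2

The cycle decomposition is (0 2 5 4 6 1 3)(7), which has 2 cycles (counting 1-cycles).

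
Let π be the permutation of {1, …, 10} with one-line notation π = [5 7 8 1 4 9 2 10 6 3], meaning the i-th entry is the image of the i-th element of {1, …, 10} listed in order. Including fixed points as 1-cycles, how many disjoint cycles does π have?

The cycle decomposition is (1 5 4)(2 7)(3 8 10)(6 9), which has 4 cycles (counting 1-cycles).

4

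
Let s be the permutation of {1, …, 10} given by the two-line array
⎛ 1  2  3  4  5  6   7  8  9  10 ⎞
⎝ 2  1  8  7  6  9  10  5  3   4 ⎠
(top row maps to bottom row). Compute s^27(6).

3

Tracing 6 → 9 → … returns to 6 after 5 steps, so 6 lies in a 5-cycle (3, 8, 5, 6, 9).
Powers repeat with period 5 on this cycle, and 27 mod 5 = 2, so s^27(6) = s^2(6).
Advancing 2 steps from 6: 6 → 9 → 3.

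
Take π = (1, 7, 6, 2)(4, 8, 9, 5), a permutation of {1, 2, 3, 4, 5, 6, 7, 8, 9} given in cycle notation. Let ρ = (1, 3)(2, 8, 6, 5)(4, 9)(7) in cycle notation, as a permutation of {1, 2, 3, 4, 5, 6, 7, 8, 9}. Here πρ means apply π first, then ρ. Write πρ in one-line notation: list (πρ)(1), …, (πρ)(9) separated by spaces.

7 3 1 6 9 8 5 4 2

Chase each element through π then ρ: 1 → 7 → 7; 2 → 1 → 3; 3 → 3 → 1; 4 → 8 → 6; 5 → 4 → 9; 6 → 2 → 8; 7 → 6 → 5; 8 → 9 → 4; 9 → 5 → 2.
So πρ in one-line form is 7 3 1 6 9 8 5 4 2.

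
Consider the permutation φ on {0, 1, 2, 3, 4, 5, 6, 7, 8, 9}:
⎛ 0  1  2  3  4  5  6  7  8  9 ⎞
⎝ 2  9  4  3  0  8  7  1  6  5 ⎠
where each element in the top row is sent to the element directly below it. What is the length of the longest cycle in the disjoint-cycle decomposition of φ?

Decomposing into disjoint cycles gives (0 2 4)(1 9 5 8 6 7); the longest has length 6.

6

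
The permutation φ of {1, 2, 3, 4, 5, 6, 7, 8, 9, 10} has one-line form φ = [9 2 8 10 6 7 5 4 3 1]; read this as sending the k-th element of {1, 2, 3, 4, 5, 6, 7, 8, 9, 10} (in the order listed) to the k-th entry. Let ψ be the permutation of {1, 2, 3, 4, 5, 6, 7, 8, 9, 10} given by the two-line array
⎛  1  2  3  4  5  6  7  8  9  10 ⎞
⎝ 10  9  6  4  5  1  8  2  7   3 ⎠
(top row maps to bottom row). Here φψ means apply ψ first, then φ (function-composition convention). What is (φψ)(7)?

(φψ)(7) = φ(ψ(7)). ψ(7) = 8, then φ(8) = 4. So (φψ)(7) = 4.

4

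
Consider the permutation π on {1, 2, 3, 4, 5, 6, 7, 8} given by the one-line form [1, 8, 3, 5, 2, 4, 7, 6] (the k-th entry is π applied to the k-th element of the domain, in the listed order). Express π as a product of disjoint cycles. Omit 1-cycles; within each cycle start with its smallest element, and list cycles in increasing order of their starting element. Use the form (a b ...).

(2 8 6 4 5)

Iterating π from 2 gives 2 → 8 → 6 → 4 → 5 → 2; that is the 5-cycle (2 8 6 4 5).
Continuing from each remaining unvisited element yields (2 8 6 4 5).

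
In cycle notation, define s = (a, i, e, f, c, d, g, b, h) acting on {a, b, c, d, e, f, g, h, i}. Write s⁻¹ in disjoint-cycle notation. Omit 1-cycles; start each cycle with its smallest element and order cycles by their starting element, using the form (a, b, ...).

If s sends a → b within a cycle, s⁻¹ sends b → a; equivalently, reverse each cycle.
After reversing and putting each cycle's least element first, s⁻¹ = (a, h, b, g, d, c, f, e, i).

(a, h, b, g, d, c, f, e, i)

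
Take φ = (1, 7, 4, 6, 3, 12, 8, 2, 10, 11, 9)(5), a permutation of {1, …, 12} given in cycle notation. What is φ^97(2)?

12

2 lies in the 11-cycle (1, 7, 4, 6, 3, 12, 8, 2, 10, 11, 9).
Powers repeat with period 11 on this cycle, and 97 mod 11 = 9, so φ^97(2) = φ^9(2).
Stepping 9 places around the cycle: 2 → 10 → 11 → 9 → 1 → 7 → 4 → 6 → 3 → 12.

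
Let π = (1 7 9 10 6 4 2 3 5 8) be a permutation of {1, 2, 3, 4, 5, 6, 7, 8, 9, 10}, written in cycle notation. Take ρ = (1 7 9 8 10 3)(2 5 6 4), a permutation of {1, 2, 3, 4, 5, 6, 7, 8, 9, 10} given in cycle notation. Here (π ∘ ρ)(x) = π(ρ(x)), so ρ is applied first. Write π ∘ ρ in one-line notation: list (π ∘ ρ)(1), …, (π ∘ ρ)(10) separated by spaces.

Chase each element through ρ then π: 1 → 7 → 9; 2 → 5 → 8; 3 → 1 → 7; 4 → 2 → 3; 5 → 6 → 4; 6 → 4 → 2; 7 → 9 → 10; 8 → 10 → 6; 9 → 8 → 1; 10 → 3 → 5.
Collecting the images, π ∘ ρ = [9 8 7 3 4 2 10 6 1 5].

9 8 7 3 4 2 10 6 1 5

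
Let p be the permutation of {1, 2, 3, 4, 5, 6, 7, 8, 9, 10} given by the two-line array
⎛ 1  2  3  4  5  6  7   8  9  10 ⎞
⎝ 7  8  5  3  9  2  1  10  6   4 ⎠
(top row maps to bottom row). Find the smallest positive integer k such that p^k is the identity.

Writing p as disjoint cycles, the cycle lengths are 8, 2.
The order is lcm(8, 2) = 8.

8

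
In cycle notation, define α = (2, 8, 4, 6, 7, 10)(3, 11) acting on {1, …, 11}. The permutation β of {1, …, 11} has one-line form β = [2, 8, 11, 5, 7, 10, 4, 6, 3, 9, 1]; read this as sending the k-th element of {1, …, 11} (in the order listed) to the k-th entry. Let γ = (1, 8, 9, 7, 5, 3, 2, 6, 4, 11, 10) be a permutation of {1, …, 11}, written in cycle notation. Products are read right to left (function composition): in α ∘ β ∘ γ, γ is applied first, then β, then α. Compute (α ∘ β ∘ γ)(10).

(α ∘ β ∘ γ)(10) = α(β(γ(10))). γ(10) = 1, then β(1) = 2, then α(2) = 8, so the result is 8.

8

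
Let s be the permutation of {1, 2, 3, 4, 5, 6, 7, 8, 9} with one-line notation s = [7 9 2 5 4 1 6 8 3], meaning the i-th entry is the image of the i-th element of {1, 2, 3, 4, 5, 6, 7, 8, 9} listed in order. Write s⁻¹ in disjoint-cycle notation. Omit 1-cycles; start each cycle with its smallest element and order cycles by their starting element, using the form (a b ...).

(1 6 7)(2 3 9)(4 5)

First write s in disjoint cycles: (1 7 6)(2 9 3)(4 5).
Reversing each cycle (and rotating so the smallest element leads) gives s⁻¹ = (1 6 7)(2 3 9)(4 5).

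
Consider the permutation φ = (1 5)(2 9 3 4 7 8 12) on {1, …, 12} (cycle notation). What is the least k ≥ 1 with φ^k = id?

14

The cycle type of φ is (7, 2, 1, 1, 1).
The order is lcm(7, 2) = 14.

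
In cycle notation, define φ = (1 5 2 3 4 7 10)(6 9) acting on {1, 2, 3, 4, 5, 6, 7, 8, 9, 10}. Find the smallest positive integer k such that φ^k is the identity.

14

The cycle type of φ is (7, 2, 1).
The order of φ is the least common multiple of its cycle lengths: lcm(7, 2) = 14.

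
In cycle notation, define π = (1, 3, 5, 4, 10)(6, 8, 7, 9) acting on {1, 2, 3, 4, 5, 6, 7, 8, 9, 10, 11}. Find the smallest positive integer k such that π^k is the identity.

The disjoint cycles have lengths 5, 4, 1, 1.
The order of π is the least common multiple of its cycle lengths: lcm(5, 4) = 20.

20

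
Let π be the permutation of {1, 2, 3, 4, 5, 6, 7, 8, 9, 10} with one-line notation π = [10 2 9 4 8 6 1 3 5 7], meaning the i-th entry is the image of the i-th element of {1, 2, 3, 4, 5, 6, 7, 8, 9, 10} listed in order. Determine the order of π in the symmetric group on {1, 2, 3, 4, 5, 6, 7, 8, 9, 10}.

12

The disjoint-cycle form of π has cycle lengths 4, 3, 1, 1, 1.
Since disjoint cycles commute, ord(π) = lcm(4, 3) = 12.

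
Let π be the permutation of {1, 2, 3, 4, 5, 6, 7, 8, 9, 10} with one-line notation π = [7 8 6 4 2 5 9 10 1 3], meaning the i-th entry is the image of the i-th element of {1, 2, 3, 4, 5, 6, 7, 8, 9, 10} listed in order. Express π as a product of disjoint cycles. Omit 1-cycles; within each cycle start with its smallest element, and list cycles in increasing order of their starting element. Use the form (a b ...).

(1 7 9)(2 8 10 3 6 5)

Iterating π from 1 gives 1 → 7 → 9 → 1; that is the 3-cycle (1 7 9).
Continuing from each remaining unvisited element yields (1 7 9)(2 8 10 3 6 5).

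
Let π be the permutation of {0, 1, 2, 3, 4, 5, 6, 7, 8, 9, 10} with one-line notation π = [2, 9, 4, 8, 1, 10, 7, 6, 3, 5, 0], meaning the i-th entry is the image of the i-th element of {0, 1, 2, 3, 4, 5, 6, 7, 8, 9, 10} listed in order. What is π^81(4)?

10

Tracing 4 → 1 → … returns to 4 after 7 steps, so 4 lies in a 7-cycle (0 2 4 1 9 5 10).
On a 7-cycle, π^7 is the identity, so π^81 = π^4 there (81 ≡ 4 mod 7).
Stepping 4 places around the cycle: 4 → 1 → 9 → 5 → 10.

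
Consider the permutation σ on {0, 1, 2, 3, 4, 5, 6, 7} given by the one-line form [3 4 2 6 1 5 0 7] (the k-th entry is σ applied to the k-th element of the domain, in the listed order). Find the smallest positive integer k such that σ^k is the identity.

Writing σ as disjoint cycles, the cycle lengths are 3, 2, 1, 1, 1.
Since disjoint cycles commute, ord(σ) = lcm(3, 2) = 6.

6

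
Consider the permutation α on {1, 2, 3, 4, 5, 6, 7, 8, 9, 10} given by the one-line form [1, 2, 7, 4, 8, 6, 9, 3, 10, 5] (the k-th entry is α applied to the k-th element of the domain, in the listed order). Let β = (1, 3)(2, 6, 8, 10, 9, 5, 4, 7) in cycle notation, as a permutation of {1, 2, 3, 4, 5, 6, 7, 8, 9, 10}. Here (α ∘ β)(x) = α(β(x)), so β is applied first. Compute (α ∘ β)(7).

2

(α ∘ β)(7) = α(β(7)). β(7) = 2, then α(2) = 2. So (α ∘ β)(7) = 2.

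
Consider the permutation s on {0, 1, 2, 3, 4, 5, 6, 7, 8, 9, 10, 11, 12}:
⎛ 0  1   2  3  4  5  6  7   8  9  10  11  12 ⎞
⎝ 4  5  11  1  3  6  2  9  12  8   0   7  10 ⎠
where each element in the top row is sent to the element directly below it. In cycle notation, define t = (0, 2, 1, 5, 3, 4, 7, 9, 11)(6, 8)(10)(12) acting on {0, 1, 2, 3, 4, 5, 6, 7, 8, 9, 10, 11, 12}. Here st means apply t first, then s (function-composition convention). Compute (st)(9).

7

t(9) = 11, then s(11) = 7; composing gives (st)(9) = 7.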